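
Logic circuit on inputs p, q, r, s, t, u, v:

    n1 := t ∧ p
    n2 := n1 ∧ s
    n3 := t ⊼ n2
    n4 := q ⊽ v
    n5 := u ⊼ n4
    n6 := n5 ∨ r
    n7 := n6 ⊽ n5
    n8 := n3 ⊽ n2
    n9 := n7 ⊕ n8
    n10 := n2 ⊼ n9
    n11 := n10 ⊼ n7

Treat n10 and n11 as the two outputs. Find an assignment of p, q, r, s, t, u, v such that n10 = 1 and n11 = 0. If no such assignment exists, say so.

p=0 q=0 r=0 s=1 t=0 u=1 v=0

Check with p=0 q=0 r=0 s=1 t=0 u=1 v=0:
n1 = t ∧ p = 0 ∧ 0 = 0
n2 = n1 ∧ s = 0 ∧ 1 = 0
n3 = t ⊼ n2 = 0 ⊼ 0 = 1
n4 = q ⊽ v = 0 ⊽ 0 = 1
n5 = u ⊼ n4 = 1 ⊼ 1 = 0
n6 = n5 ∨ r = 0 ∨ 0 = 0
n7 = n6 ⊽ n5 = 0 ⊽ 0 = 1
n8 = n3 ⊽ n2 = 1 ⊽ 0 = 0
n9 = n7 ⊕ n8 = 1 ⊕ 0 = 1
n10 = n2 ⊼ n9 = 0 ⊼ 1 = 1
n11 = n10 ⊼ n7 = 1 ⊼ 1 = 0
So n10 = 1 and n11 = 0.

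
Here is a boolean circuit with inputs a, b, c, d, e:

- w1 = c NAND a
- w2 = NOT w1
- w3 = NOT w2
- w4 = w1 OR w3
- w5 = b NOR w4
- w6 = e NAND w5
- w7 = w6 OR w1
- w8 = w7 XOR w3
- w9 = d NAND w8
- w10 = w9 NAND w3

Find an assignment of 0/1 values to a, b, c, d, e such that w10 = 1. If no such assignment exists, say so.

a=1, b=0, c=1, d=0, e=0

Check with a=1, b=0, c=1, d=0, e=0:
w1 = c NAND a = 1 NAND 1 = 0
w2 = NOT w1 = NOT 0 = 1
w3 = NOT w2 = NOT 1 = 0
w4 = w1 OR w3 = 0 OR 0 = 0
w5 = b NOR w4 = 0 NOR 0 = 1
w6 = e NAND w5 = 0 NAND 1 = 1
w7 = w6 OR w1 = 1 OR 0 = 1
w8 = w7 XOR w3 = 1 XOR 0 = 1
w9 = d NAND w8 = 0 NAND 1 = 1
w10 = w9 NAND w3 = 1 NAND 0 = 1
So w10 = 1 as required.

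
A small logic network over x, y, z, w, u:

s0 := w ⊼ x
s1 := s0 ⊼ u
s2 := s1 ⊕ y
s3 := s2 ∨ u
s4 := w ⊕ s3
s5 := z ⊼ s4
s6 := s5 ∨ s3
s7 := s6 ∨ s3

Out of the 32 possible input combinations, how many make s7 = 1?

30

s7 = s6 ∨ s3 must be 1, so at least one of s6, s3 is 1.
Enumerating the 32 input combinations, 30 give s7 = 1 and 2 give s7 = 0.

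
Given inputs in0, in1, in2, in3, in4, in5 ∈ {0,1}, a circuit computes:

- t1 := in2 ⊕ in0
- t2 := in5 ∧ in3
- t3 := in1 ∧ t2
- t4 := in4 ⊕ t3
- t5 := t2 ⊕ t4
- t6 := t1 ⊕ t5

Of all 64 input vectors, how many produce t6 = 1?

32

t6 = t1 ⊕ t5 must be 1, so t1 and t5 differ.
Enumerating the 64 input combinations, 32 give t6 = 1 and 32 give t6 = 0.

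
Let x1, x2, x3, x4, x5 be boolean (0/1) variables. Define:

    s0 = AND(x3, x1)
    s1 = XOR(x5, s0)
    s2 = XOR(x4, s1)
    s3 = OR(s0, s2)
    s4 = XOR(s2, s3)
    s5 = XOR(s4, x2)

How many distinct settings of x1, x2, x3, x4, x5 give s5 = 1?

16

s5 = XOR(s4, x2) must be 1, so s4 and x2 differ.
Enumerating the 32 input combinations, 16 give s5 = 1 and 16 give s5 = 0.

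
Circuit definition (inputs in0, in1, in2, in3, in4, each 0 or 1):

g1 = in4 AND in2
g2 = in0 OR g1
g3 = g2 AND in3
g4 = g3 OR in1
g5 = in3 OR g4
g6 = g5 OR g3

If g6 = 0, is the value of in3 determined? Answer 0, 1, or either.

0

g6 = g5 OR g3 must be 0, so both g5 = 0 and g3 = 0.
Every assignment with g6 = 0 has in3 = 0; there are 8 such assignment(s).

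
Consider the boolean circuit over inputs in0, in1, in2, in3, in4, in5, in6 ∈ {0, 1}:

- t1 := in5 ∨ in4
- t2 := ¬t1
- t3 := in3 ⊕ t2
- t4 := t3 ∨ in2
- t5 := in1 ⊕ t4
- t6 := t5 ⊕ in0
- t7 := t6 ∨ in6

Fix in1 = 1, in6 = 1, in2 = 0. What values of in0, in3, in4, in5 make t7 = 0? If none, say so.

no solution exists

With in1 = 1, in6 = 1, in2 = 0 fixed, none of the 16 settings of in0, in3, in4, in5 give t7 = 0.
For example, with in0=1, in3=0, in4=0, in5=0:
t1 = in5 ∨ in4 = 0 ∨ 0 = 0
t2 = ¬t1 = ¬0 = 1
t3 = in3 ⊕ t2 = 0 ⊕ 1 = 1
t4 = t3 ∨ in2 = 1 ∨ 0 = 1
t5 = in1 ⊕ t4 = 1 ⊕ 1 = 0
t6 = t5 ⊕ in0 = 0 ⊕ 1 = 1
t7 = t6 ∨ in6 = 1 ∨ 1 = 1
giving t7 = 1 ≠ 0.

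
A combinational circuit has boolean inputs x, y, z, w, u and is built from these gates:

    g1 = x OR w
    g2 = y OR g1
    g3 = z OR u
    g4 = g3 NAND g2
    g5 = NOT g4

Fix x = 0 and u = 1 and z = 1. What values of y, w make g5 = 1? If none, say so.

y=1 w=1

g5 = NOT g4 must be 1, so g4 = 0.
g4 = g3 NAND g2 must be 0, so both g3 = 1 and g2 = 1.
Check with x = 0 and u = 1 and z = 1 and y=1, w=1:
g1 = x OR w = 0 OR 1 = 1
g2 = y OR g1 = 1 OR 1 = 1
g3 = z OR u = 1 OR 1 = 1
g4 = g3 NAND g2 = 1 NAND 1 = 0
g5 = NOT g4 = NOT 0 = 1
So g5 = 1.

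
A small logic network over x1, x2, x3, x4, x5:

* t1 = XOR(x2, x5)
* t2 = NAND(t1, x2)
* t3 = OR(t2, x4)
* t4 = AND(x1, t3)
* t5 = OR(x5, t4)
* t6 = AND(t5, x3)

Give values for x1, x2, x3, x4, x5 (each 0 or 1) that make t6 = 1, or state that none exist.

x1=0 x2=1 x3=1 x4=1 x5=1

t6 = AND(t5, x3) must be 1, so both t5 = 1 and x3 = 1.
t5 = OR(x5, t4) must be 1, so at least one of x5, t4 is 1.
Check with x1=0 x2=1 x3=1 x4=1 x5=1:
t1 = XOR(x2, x5) = XOR(1, 1) = 0
t2 = NAND(t1, x2) = NAND(0, 1) = 1
t3 = OR(t2, x4) = OR(1, 1) = 1
t4 = AND(x1, t3) = AND(0, 1) = 0
t5 = OR(x5, t4) = OR(1, 0) = 1
t6 = AND(t5, x3) = AND(1, 1) = 1
So t6 = 1 as required.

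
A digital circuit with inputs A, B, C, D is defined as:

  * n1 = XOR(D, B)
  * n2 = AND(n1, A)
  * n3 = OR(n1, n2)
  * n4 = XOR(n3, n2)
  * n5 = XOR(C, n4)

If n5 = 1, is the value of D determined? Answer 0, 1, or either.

either

Both values of D occur among assignments with n5 = 1:
  D=0: A=0, B=0, C=1, D=0
  D=1: A=0, B=0, C=0, D=1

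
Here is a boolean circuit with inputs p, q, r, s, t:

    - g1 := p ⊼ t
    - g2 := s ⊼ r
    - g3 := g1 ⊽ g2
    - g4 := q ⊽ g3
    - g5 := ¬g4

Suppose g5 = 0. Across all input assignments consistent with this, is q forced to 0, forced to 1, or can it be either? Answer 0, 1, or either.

g5 = ¬g4 must be 0, so g4 = 1.
Every assignment with g5 = 0 has q = 0; there are 15 such assignment(s).

0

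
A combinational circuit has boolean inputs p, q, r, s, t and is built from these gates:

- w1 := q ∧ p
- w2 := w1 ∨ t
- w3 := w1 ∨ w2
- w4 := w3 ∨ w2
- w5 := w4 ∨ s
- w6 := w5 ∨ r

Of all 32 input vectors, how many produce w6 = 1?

29

w6 = w5 ∨ r must be 1, so at least one of w5, r is 1.
Enumerating the 32 input combinations, 29 give w6 = 1 and 3 give w6 = 0.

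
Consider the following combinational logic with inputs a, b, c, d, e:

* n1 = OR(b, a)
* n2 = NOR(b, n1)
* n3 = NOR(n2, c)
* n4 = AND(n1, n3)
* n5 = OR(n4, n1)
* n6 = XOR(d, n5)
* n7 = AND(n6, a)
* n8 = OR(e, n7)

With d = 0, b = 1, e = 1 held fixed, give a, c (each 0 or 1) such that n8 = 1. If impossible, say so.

Check with d = 0, b = 1, e = 1 and a=1, c=0:
n1 = OR(b, a) = OR(1, 1) = 1
n2 = NOR(b, n1) = NOR(1, 1) = 0
n3 = NOR(n2, c) = NOR(0, 0) = 1
n4 = AND(n1, n3) = AND(1, 1) = 1
n5 = OR(n4, n1) = OR(1, 1) = 1
n6 = XOR(d, n5) = XOR(0, 1) = 1
n7 = AND(n6, a) = AND(1, 1) = 1
n8 = OR(e, n7) = OR(1, 1) = 1
So n8 = 1.

a=1, c=0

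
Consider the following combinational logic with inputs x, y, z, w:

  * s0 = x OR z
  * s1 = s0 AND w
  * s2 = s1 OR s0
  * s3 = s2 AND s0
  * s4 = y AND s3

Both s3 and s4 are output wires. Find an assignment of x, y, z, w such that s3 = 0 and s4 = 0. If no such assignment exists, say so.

x=0 y=1 z=0 w=0

Check with x=0 y=1 z=0 w=0:
s0 = x OR z = 0 OR 0 = 0
s1 = s0 AND w = 0 AND 0 = 0
s2 = s1 OR s0 = 0 OR 0 = 0
s3 = s2 AND s0 = 0 AND 0 = 0
s4 = y AND s3 = 1 AND 0 = 0
So s3 = 0 and s4 = 0.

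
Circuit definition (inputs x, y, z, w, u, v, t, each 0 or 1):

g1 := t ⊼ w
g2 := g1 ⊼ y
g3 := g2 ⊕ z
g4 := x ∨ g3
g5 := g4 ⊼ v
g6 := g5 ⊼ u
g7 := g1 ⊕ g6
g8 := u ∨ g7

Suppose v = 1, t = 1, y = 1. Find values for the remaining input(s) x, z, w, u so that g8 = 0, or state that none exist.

g8 = u ∨ g7 must be 0, so both u = 0 and g7 = 0.
g7 = g1 ⊕ g6 must be 0, so g1 and g6 are equal.
Check with v = 1, t = 1, y = 1 and x=0, z=1, w=0, u=0:
g1 = t ⊼ w = 1 ⊼ 0 = 1
g2 = g1 ⊼ y = 1 ⊼ 1 = 0
g3 = g2 ⊕ z = 0 ⊕ 1 = 1
g4 = x ∨ g3 = 0 ∨ 1 = 1
g5 = g4 ⊼ v = 1 ⊼ 1 = 0
g6 = g5 ⊼ u = 0 ⊼ 0 = 1
g7 = g1 ⊕ g6 = 1 ⊕ 1 = 0
g8 = u ∨ g7 = 0 ∨ 0 = 0
So g8 = 0.

x=0 z=1 w=0 u=0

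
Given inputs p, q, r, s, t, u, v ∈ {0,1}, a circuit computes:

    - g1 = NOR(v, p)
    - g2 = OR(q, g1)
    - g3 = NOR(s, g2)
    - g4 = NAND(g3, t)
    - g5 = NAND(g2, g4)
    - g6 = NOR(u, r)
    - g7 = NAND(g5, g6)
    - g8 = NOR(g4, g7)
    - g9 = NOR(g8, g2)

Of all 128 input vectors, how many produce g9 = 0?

g9 = NOR(g8, g2) must be 0, so at least one of g8, g2 is 1.
Enumerating the 128 input combinations, 83 give g9 = 0 and 45 give g9 = 1.

83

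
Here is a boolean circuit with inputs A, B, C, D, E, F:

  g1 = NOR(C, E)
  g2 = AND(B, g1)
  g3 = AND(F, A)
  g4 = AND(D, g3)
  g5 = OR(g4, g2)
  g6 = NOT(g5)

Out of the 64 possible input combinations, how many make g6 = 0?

g6 = NOT(g5) must be 0, so g5 = 1.
Enumerating the 64 input combinations, 15 give g6 = 0 and 49 give g6 = 1.

15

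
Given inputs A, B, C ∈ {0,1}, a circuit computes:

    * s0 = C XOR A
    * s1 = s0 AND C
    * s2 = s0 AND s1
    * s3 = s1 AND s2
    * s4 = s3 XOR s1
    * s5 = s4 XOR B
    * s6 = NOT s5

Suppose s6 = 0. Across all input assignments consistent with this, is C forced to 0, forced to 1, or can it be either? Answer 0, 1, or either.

either

Both values of C occur among assignments with s6 = 0:
  C=0: A=0, B=1, C=0
  C=1: A=0, B=1, C=1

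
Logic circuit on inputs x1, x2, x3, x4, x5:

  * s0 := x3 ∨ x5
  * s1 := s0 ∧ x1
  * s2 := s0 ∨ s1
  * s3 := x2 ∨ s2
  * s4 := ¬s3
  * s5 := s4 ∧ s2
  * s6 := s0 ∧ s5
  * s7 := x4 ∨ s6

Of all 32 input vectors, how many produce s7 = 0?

16

s7 = x4 ∨ s6 must be 0, so both x4 = 0 and s6 = 0.
Enumerating the 32 input combinations, 16 give s7 = 0 and 16 give s7 = 1.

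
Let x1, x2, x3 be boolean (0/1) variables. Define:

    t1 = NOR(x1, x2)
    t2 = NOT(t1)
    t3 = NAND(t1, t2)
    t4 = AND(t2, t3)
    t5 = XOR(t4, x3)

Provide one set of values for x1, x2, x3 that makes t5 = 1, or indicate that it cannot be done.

x1=1 x2=1 x3=0

Check with x1=1 x2=1 x3=0:
t1 = NOR(x1, x2) = NOR(1, 1) = 0
t2 = NOT(t1) = NOT 0 = 1
t3 = NAND(t1, t2) = NAND(0, 1) = 1
t4 = AND(t2, t3) = AND(1, 1) = 1
t5 = XOR(t4, x3) = XOR(1, 0) = 1
So t5 = 1 as required.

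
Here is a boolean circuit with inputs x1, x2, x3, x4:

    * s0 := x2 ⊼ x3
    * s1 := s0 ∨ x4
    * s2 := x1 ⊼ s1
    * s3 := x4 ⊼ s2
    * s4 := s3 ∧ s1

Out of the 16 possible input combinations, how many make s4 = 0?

s4 = s3 ∧ s1 must be 0, so at least one of s3, s1 is 0.
Satisfying assignments:
  x1=0, x2=0, x3=0, x4=1
  x1=0, x2=0, x3=1, x4=1
  x1=0, x2=1, x3=0, x4=1
  x1=0, x2=1, x3=1, x4=0
  x1=0, x2=1, x3=1, x4=1
  x1=1, x2=1, x3=1, x4=0

6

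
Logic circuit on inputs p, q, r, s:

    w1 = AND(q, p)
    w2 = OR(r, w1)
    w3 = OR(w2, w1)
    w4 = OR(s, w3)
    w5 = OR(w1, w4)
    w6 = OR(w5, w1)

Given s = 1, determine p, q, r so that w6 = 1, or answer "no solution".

p=0, q=1, r=0

Check with s = 1 and p=0, q=1, r=0:
w1 = AND(q, p) = AND(1, 0) = 0
w2 = OR(r, w1) = OR(0, 0) = 0
w3 = OR(w2, w1) = OR(0, 0) = 0
w4 = OR(s, w3) = OR(1, 0) = 1
w5 = OR(w1, w4) = OR(0, 1) = 1
w6 = OR(w5, w1) = OR(1, 0) = 1
So w6 = 1.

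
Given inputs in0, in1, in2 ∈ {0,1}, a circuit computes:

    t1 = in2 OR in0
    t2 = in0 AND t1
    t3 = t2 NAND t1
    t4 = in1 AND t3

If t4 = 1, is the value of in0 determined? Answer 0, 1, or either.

0

t4 = in1 AND t3 must be 1, so both in1 = 1 and t3 = 1.
t3 = t2 NAND t1 must be 1, so at least one of t2, t1 is 0.
Every assignment with t4 = 1 has in0 = 0; there are 2 such assignment(s).
  in0=0, in1=1, in2=0
  in0=0, in1=1, in2=1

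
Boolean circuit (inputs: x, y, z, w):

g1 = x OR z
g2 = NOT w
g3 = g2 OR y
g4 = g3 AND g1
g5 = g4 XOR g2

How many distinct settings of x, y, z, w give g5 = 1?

g5 = g4 XOR g2 must be 1, so g4 and g2 differ.
Satisfying assignments:
  x=0, y=0, z=0, w=0
  x=0, y=1, z=0, w=0
  x=0, y=1, z=1, w=1
  x=1, y=1, z=0, w=1
  x=1, y=1, z=1, w=1

5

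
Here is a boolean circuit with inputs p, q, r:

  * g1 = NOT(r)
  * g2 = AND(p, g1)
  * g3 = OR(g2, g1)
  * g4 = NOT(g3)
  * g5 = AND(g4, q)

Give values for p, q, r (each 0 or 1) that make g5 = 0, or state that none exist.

g5 = AND(g4, q) must be 0, so at least one of g4, q is 0.
Check with p=1, q=0, r=1:
g1 = NOT(r) = NOT 1 = 0
g2 = AND(p, g1) = AND(1, 0) = 0
g3 = OR(g2, g1) = OR(0, 0) = 0
g4 = NOT(g3) = NOT 0 = 1
g5 = AND(g4, q) = AND(1, 0) = 0
So g5 = 0 as required.

p=1, q=0, r=1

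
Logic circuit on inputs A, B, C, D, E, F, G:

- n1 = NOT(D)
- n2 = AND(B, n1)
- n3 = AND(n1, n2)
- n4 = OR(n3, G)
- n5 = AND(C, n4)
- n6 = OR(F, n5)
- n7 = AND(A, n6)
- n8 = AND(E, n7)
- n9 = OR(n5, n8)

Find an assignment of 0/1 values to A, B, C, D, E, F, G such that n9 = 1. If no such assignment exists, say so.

A=0, B=0, C=1, D=1, E=1, F=1, G=1

Check with A=0, B=0, C=1, D=1, E=1, F=1, G=1:
n1 = NOT(D) = NOT 1 = 0
n2 = AND(B, n1) = AND(0, 0) = 0
n3 = AND(n1, n2) = AND(0, 0) = 0
n4 = OR(n3, G) = OR(0, 1) = 1
n5 = AND(C, n4) = AND(1, 1) = 1
n6 = OR(F, n5) = OR(1, 1) = 1
n7 = AND(A, n6) = AND(0, 1) = 0
n8 = AND(E, n7) = AND(1, 0) = 0
n9 = OR(n5, n8) = OR(1, 0) = 1
So n9 = 1 as required.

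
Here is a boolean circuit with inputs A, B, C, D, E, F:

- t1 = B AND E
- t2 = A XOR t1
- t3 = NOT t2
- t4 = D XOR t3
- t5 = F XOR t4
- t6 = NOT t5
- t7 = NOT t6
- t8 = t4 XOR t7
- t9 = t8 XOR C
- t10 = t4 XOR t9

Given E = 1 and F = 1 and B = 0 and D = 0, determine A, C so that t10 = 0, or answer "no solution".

t10 = t4 XOR t9 must be 0, so t4 and t9 are equal.
Check with E = 1 and F = 1 and B = 0 and D = 0 and A=1, C=1:
t1 = B AND E = 0 AND 1 = 0
t2 = A XOR t1 = 1 XOR 0 = 1
t3 = NOT t2 = NOT 1 = 0
t4 = D XOR t3 = 0 XOR 0 = 0
t5 = F XOR t4 = 1 XOR 0 = 1
t6 = NOT t5 = NOT 1 = 0
t7 = NOT t6 = NOT 0 = 1
t8 = t4 XOR t7 = 0 XOR 1 = 1
t9 = t8 XOR C = 1 XOR 1 = 0
t10 = t4 XOR t9 = 0 XOR 0 = 0
So t10 = 0.

A=1, C=1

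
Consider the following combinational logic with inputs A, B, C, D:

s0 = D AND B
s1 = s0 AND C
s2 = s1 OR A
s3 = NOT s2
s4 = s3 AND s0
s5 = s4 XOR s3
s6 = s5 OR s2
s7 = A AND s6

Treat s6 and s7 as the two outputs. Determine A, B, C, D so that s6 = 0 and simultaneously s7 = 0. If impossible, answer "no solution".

A=0 B=1 C=0 D=1

Check with A=0 B=1 C=0 D=1:
s0 = D AND B = 1 AND 1 = 1
s1 = s0 AND C = 1 AND 0 = 0
s2 = s1 OR A = 0 OR 0 = 0
s3 = NOT s2 = NOT 0 = 1
s4 = s3 AND s0 = 1 AND 1 = 1
s5 = s4 XOR s3 = 1 XOR 1 = 0
s6 = s5 OR s2 = 0 OR 0 = 0
s7 = A AND s6 = 0 AND 0 = 0
So s6 = 0 and s7 = 0.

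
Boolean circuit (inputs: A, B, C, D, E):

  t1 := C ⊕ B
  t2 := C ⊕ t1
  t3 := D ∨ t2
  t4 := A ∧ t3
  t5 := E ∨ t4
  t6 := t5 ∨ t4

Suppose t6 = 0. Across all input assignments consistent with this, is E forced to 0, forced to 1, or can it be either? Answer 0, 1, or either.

t6 = t5 ∨ t4 must be 0, so both t5 = 0 and t4 = 0.
Every assignment with t6 = 0 has E = 0; there are 10 such assignment(s).

0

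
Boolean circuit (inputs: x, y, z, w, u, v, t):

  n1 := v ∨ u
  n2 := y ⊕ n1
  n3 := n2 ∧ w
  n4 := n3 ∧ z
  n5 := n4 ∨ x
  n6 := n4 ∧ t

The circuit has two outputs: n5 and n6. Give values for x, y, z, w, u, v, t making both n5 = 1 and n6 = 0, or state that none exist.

Check with x=1 y=1 z=0 w=0 u=1 v=1 t=1:
n1 = v ∨ u = 1 ∨ 1 = 1
n2 = y ⊕ n1 = 1 ⊕ 1 = 0
n3 = n2 ∧ w = 0 ∧ 0 = 0
n4 = n3 ∧ z = 0 ∧ 0 = 0
n5 = n4 ∨ x = 0 ∨ 1 = 1
n6 = n4 ∧ t = 0 ∧ 1 = 0
So n5 = 1 and n6 = 0.

x=1 y=1 z=0 w=0 u=1 v=1 t=1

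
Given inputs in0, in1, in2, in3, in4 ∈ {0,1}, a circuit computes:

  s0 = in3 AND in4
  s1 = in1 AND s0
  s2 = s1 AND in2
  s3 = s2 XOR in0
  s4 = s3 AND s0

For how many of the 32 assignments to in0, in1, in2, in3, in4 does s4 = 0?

28

s4 = s3 AND s0 must be 0, so at least one of s3, s0 is 0.
Enumerating the 32 input combinations, 28 give s4 = 0 and 4 give s4 = 1.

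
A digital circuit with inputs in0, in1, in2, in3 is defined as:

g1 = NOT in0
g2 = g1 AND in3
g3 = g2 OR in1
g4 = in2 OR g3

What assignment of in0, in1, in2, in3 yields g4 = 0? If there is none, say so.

Check with in0=1 in1=0 in2=0 in3=1:
g1 = NOT in0 = NOT 1 = 0
g2 = g1 AND in3 = 0 AND 1 = 0
g3 = g2 OR in1 = 0 OR 0 = 0
g4 = in2 OR g3 = 0 OR 0 = 0
So g4 = 0 as required.

in0=1 in1=0 in2=0 in3=1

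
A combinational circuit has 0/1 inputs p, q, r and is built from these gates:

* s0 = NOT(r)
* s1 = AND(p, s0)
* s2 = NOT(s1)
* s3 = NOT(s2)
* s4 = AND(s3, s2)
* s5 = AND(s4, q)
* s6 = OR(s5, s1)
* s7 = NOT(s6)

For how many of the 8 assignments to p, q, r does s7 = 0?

2

s7 = NOT(s6) must be 0, so s6 = 1.
s6 = OR(s5, s1) must be 1, so at least one of s5, s1 is 1.
Enumerating the 8 input combinations, 2 give s7 = 0 and 6 give s7 = 1.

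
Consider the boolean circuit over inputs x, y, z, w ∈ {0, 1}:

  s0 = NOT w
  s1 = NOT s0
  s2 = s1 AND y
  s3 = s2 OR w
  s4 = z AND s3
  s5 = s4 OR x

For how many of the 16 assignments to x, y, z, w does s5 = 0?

6

s5 = s4 OR x must be 0, so both s4 = 0 and x = 0.
s4 = z AND s3 must be 0, so at least one of z, s3 is 0.
Enumerating the 16 input combinations, 6 give s5 = 0 and 10 give s5 = 1.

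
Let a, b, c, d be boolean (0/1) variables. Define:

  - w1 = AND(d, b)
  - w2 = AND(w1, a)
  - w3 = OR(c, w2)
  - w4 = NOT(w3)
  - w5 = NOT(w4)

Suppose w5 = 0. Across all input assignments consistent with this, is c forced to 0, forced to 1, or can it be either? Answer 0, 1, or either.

0

w5 = NOT(w4) must be 0, so w4 = 1.
Every assignment with w5 = 0 has c = 0; there are 7 such assignment(s).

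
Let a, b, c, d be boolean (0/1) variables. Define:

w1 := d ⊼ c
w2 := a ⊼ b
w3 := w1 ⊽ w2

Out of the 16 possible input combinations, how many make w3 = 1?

w3 = w1 ⊽ w2 must be 1, so both w1 = 0 and w2 = 0.
Satisfying assignments:
  a=1, b=1, c=1, d=1

1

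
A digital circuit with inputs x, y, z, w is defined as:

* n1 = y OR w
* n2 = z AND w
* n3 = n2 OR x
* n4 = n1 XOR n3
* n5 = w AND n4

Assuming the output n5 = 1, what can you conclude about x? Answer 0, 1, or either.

n5 = w AND n4 must be 1, so both w = 1 and n4 = 1.
n4 = n1 XOR n3 must be 1, so n1 and n3 differ.
Every assignment with n5 = 1 has x = 0; there are 2 such assignment(s).
  x=0, y=0, z=0, w=1
  x=0, y=1, z=0, w=1

0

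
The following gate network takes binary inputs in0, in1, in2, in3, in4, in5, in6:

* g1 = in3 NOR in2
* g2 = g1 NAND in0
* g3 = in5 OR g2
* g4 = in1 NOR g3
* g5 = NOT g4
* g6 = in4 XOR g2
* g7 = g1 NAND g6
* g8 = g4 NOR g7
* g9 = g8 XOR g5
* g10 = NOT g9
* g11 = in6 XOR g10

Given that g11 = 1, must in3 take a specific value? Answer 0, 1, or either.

Both values of in3 occur among assignments with g11 = 1:
  in3=0: in0=0, in1=0, in2=0, in3=0, in4=0, in5=0, in6=0
  in3=1: in0=0, in1=0, in2=0, in3=1, in4=0, in5=0, in6=1

either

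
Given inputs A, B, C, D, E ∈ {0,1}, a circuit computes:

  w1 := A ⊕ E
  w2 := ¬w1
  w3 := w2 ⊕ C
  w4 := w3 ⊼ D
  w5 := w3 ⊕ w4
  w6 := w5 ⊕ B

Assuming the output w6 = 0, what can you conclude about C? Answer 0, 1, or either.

Both values of C occur among assignments with w6 = 0:
  C=0: A=0, B=0, C=0, D=0, E=0
  C=1: A=0, B=0, C=1, D=0, E=1

either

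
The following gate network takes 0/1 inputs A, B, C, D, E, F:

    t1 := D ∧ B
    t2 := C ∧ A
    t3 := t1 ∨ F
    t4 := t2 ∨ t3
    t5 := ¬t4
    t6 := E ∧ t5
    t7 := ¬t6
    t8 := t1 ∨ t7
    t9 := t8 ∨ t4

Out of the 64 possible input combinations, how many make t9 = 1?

55

t9 = t8 ∨ t4 must be 1, so at least one of t8, t4 is 1.
Enumerating the 64 input combinations, 55 give t9 = 1 and 9 give t9 = 0.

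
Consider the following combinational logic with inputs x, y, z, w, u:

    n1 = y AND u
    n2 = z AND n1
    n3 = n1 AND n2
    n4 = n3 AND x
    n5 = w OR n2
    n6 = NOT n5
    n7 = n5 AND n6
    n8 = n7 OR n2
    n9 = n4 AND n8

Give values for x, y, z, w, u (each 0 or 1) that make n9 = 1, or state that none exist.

x=1, y=1, z=1, w=0, u=1

n9 = n4 AND n8 must be 1, so both n4 = 1 and n8 = 1.
Check with x=1, y=1, z=1, w=0, u=1:
n1 = y AND u = 1 AND 1 = 1
n2 = z AND n1 = 1 AND 1 = 1
n3 = n1 AND n2 = 1 AND 1 = 1
n4 = n3 AND x = 1 AND 1 = 1
n5 = w OR n2 = 0 OR 1 = 1
n6 = NOT n5 = NOT 1 = 0
n7 = n5 AND n6 = 1 AND 0 = 0
n8 = n7 OR n2 = 0 OR 1 = 1
n9 = n4 AND n8 = 1 AND 1 = 1
So n9 = 1 as required.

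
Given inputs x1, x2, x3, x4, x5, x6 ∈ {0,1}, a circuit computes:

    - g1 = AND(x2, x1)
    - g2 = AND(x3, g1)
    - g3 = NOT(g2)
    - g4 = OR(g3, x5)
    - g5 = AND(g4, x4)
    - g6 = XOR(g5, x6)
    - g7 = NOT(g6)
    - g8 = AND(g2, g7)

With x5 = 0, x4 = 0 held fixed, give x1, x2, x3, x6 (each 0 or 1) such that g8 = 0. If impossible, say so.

x1=1 x2=0 x3=0 x6=1

g8 = AND(g2, g7) must be 0, so at least one of g2, g7 is 0.
Check with x5 = 0, x4 = 0 and x1=1, x2=0, x3=0, x6=1:
g1 = AND(x2, x1) = AND(0, 1) = 0
g2 = AND(x3, g1) = AND(0, 0) = 0
g3 = NOT(g2) = NOT 0 = 1
g4 = OR(g3, x5) = OR(1, 0) = 1
g5 = AND(g4, x4) = AND(1, 0) = 0
g6 = XOR(g5, x6) = XOR(0, 1) = 1
g7 = NOT(g6) = NOT 1 = 0
g8 = AND(g2, g7) = AND(0, 0) = 0
So g8 = 0.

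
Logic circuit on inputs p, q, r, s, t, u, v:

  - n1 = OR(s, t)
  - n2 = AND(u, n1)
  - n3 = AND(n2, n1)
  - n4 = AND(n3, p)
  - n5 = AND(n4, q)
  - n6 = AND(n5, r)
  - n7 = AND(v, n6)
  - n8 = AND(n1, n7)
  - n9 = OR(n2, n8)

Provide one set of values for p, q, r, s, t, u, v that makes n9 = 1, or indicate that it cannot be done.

p=1, q=0, r=1, s=1, t=1, u=1, v=0

n9 = OR(n2, n8) must be 1, so at least one of n2, n8 is 1.
Check with p=1, q=0, r=1, s=1, t=1, u=1, v=0:
n1 = OR(s, t) = OR(1, 1) = 1
n2 = AND(u, n1) = AND(1, 1) = 1
n3 = AND(n2, n1) = AND(1, 1) = 1
n4 = AND(n3, p) = AND(1, 1) = 1
n5 = AND(n4, q) = AND(1, 0) = 0
n6 = AND(n5, r) = AND(0, 1) = 0
n7 = AND(v, n6) = AND(0, 0) = 0
n8 = AND(n1, n7) = AND(1, 0) = 0
n9 = OR(n2, n8) = OR(1, 0) = 1
So n9 = 1 as required.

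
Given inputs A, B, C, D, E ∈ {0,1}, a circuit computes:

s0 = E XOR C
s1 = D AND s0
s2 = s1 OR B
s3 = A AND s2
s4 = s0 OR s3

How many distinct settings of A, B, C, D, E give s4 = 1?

s4 = s0 OR s3 must be 1, so at least one of s0, s3 is 1.
Enumerating the 32 input combinations, 20 give s4 = 1 and 12 give s4 = 0.

20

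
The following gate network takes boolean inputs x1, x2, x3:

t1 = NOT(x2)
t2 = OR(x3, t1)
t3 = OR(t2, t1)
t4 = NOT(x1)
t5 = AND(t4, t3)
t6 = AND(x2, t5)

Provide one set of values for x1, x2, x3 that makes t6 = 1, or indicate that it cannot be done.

x1=0, x2=1, x3=1

t6 = AND(x2, t5) must be 1, so both x2 = 1 and t5 = 1.
t5 = AND(t4, t3) must be 1, so both t4 = 1 and t3 = 1.
Check with x1=0, x2=1, x3=1:
t1 = NOT(x2) = NOT 1 = 0
t2 = OR(x3, t1) = OR(1, 0) = 1
t3 = OR(t2, t1) = OR(1, 0) = 1
t4 = NOT(x1) = NOT 0 = 1
t5 = AND(t4, t3) = AND(1, 1) = 1
t6 = AND(x2, t5) = AND(1, 1) = 1
So t6 = 1 as required.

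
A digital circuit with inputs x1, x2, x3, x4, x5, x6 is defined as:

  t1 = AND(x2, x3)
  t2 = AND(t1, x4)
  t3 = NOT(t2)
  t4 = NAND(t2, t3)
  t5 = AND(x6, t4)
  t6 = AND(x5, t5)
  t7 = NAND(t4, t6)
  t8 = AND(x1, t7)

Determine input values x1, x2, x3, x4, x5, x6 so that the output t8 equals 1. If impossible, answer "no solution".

t8 = AND(x1, t7) must be 1, so both x1 = 1 and t7 = 1.
t7 = NAND(t4, t6) must be 1, so at least one of t4, t6 is 0.
Check with x1=1, x2=0, x3=0, x4=1, x5=0, x6=1:
t1 = AND(x2, x3) = AND(0, 0) = 0
t2 = AND(t1, x4) = AND(0, 1) = 0
t3 = NOT(t2) = NOT 0 = 1
t4 = NAND(t2, t3) = NAND(0, 1) = 1
t5 = AND(x6, t4) = AND(1, 1) = 1
t6 = AND(x5, t5) = AND(0, 1) = 0
t7 = NAND(t4, t6) = NAND(1, 0) = 1
t8 = AND(x1, t7) = AND(1, 1) = 1
So t8 = 1 as required.

x1=1, x2=0, x3=0, x4=1, x5=0, x6=1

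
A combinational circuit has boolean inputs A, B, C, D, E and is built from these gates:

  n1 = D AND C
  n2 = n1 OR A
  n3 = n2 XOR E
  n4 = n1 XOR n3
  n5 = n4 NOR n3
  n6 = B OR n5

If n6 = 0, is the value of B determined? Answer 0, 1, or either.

0

n6 = B OR n5 must be 0, so both B = 0 and n5 = 0.
n5 = n4 NOR n3 must be 0, so at least one of n4, n3 is 1.
Every assignment with n6 = 0 has B = 0; there are 10 such assignment(s).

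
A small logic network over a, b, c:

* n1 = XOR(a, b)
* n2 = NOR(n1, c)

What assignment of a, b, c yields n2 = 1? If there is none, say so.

n2 = NOR(n1, c) must be 1, so both n1 = 0 and c = 0.
Check with a=1 b=1 c=0:
n1 = XOR(a, b) = XOR(1, 1) = 0
n2 = NOR(n1, c) = NOR(0, 0) = 1
So n2 = 1 as required.

a=1 b=1 c=0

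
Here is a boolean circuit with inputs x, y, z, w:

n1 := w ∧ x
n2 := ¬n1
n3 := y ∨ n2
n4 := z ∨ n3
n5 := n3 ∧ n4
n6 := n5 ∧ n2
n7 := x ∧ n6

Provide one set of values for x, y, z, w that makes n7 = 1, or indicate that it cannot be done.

n7 = x ∧ n6 must be 1, so both x = 1 and n6 = 1.
n6 = n5 ∧ n2 must be 1, so both n5 = 1 and n2 = 1.
n5 = n3 ∧ n4 must be 1, so both n3 = 1 and n4 = 1.
Check with x=1, y=0, z=1, w=0:
n1 = w ∧ x = 0 ∧ 1 = 0
n2 = ¬n1 = ¬0 = 1
n3 = y ∨ n2 = 0 ∨ 1 = 1
n4 = z ∨ n3 = 1 ∨ 1 = 1
n5 = n3 ∧ n4 = 1 ∧ 1 = 1
n6 = n5 ∧ n2 = 1 ∧ 1 = 1
n7 = x ∧ n6 = 1 ∧ 1 = 1
So n7 = 1 as required.

x=1, y=0, z=1, w=0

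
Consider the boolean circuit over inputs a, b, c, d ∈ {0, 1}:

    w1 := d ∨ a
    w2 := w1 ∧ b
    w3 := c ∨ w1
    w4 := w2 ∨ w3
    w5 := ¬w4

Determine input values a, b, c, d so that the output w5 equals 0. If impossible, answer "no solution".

w5 = ¬w4 must be 0, so w4 = 1.
Check with a=0, b=0, c=1, d=1:
w1 = d ∨ a = 1 ∨ 0 = 1
w2 = w1 ∧ b = 1 ∧ 0 = 0
w3 = c ∨ w1 = 1 ∨ 1 = 1
w4 = w2 ∨ w3 = 0 ∨ 1 = 1
w5 = ¬w4 = ¬1 = 0
So w5 = 0 as required.

a=0, b=0, c=1, d=1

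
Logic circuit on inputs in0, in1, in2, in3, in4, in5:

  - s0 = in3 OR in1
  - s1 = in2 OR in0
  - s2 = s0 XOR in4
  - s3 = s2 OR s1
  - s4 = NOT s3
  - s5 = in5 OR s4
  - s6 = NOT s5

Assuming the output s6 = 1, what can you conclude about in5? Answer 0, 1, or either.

0

s6 = NOT s5 must be 1, so s5 = 0.
s5 = in5 OR s4 must be 0, so both in5 = 0 and s4 = 0.
Every assignment with s6 = 1 has in5 = 0; there are 28 such assignment(s).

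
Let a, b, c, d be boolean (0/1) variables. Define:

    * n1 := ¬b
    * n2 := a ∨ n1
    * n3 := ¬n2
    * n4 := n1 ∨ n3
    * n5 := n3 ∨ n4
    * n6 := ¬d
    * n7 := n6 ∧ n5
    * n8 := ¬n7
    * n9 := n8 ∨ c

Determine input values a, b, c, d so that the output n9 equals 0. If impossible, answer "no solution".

n9 = n8 ∨ c must be 0, so both n8 = 0 and c = 0.
n8 = ¬n7 must be 0, so n7 = 1.
n7 = n6 ∧ n5 must be 1, so both n6 = 1 and n5 = 1.
Check with a=1, b=0, c=0, d=0:
n1 = ¬b = ¬0 = 1
n2 = a ∨ n1 = 1 ∨ 1 = 1
n3 = ¬n2 = ¬1 = 0
n4 = n1 ∨ n3 = 1 ∨ 0 = 1
n5 = n3 ∨ n4 = 0 ∨ 1 = 1
n6 = ¬d = ¬0 = 1
n7 = n6 ∧ n5 = 1 ∧ 1 = 1
n8 = ¬n7 = ¬1 = 0
n9 = n8 ∨ c = 0 ∨ 0 = 0
So n9 = 0 as required.

a=1, b=0, c=0, d=0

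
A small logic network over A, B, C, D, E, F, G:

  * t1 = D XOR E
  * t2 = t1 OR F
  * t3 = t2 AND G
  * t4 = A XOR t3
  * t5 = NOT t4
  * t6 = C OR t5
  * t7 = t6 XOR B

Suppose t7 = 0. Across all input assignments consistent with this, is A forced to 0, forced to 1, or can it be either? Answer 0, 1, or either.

Both values of A occur among assignments with t7 = 0:
  A=0: A=0, B=0, C=0, D=0, E=0, F=1, G=1
  A=1: A=1, B=0, C=0, D=0, E=0, F=0, G=0

either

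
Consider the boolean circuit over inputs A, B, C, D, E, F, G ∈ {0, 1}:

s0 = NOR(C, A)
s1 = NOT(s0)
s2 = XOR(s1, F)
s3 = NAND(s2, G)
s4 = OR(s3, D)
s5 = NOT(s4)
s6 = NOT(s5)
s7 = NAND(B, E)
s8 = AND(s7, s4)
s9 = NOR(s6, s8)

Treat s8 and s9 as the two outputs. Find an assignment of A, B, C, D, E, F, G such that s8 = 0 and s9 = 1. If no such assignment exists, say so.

Check with A=0, B=0, C=0, D=0, E=0, F=1, G=1:
s0 = NOR(C, A) = NOR(0, 0) = 1
s1 = NOT(s0) = NOT 1 = 0
s2 = XOR(s1, F) = XOR(0, 1) = 1
s3 = NAND(s2, G) = NAND(1, 1) = 0
s4 = OR(s3, D) = OR(0, 0) = 0
s5 = NOT(s4) = NOT 0 = 1
s6 = NOT(s5) = NOT 1 = 0
s7 = NAND(B, E) = NAND(0, 0) = 1
s8 = AND(s7, s4) = AND(1, 0) = 0
s9 = NOR(s6, s8) = NOR(0, 0) = 1
So s8 = 0 and s9 = 1.

A=0, B=0, C=0, D=0, E=0, F=1, G=1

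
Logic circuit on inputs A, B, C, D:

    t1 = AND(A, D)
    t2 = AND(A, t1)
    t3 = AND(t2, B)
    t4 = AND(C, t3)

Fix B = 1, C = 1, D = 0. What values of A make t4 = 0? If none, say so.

A=1

t4 = AND(C, t3) must be 0, so at least one of C, t3 is 0.
Check with B = 1, C = 1, D = 0 and A=1:
t1 = AND(A, D) = AND(1, 0) = 0
t2 = AND(A, t1) = AND(1, 0) = 0
t3 = AND(t2, B) = AND(0, 1) = 0
t4 = AND(C, t3) = AND(1, 0) = 0
So t4 = 0.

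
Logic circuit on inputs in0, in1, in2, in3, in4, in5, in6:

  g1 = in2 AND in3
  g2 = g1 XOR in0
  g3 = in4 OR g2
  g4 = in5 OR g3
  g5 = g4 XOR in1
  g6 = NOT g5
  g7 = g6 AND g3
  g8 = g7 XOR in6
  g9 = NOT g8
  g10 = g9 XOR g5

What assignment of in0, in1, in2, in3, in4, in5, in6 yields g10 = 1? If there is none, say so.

in0=1, in1=0, in2=1, in3=0, in4=1, in5=1, in6=1

Check with in0=1, in1=0, in2=1, in3=0, in4=1, in5=1, in6=1:
g1 = in2 AND in3 = 1 AND 0 = 0
g2 = g1 XOR in0 = 0 XOR 1 = 1
g3 = in4 OR g2 = 1 OR 1 = 1
g4 = in5 OR g3 = 1 OR 1 = 1
g5 = g4 XOR in1 = 1 XOR 0 = 1
g6 = NOT g5 = NOT 1 = 0
g7 = g6 AND g3 = 0 AND 1 = 0
g8 = g7 XOR in6 = 0 XOR 1 = 1
g9 = NOT g8 = NOT 1 = 0
g10 = g9 XOR g5 = 0 XOR 1 = 1
So g10 = 1 as required.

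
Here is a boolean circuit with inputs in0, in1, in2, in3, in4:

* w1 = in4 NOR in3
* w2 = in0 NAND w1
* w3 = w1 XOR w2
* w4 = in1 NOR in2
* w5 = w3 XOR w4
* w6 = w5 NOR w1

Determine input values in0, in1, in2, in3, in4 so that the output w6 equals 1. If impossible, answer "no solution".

in0=0 in1=0 in2=0 in3=1 in4=1

w6 = w5 NOR w1 must be 1, so both w5 = 0 and w1 = 0.
w5 = w3 XOR w4 must be 0, so w3 and w4 are equal.
w1 = in4 NOR in3 must be 0, so at least one of in4, in3 is 1.
Check with in0=0 in1=0 in2=0 in3=1 in4=1:
w1 = in4 NOR in3 = 1 NOR 1 = 0
w2 = in0 NAND w1 = 0 NAND 0 = 1
w3 = w1 XOR w2 = 0 XOR 1 = 1
w4 = in1 NOR in2 = 0 NOR 0 = 1
w5 = w3 XOR w4 = 1 XOR 1 = 0
w6 = w5 NOR w1 = 0 NOR 0 = 1
So w6 = 1 as required.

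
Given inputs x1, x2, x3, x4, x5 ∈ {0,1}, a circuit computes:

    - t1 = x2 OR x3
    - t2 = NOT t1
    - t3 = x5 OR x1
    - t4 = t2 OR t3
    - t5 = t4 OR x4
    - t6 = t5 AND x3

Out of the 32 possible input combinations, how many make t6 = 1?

14

t6 = t5 AND x3 must be 1, so both t5 = 1 and x3 = 1.
t5 = t4 OR x4 must be 1, so at least one of t4, x4 is 1.
Enumerating the 32 input combinations, 14 give t6 = 1 and 18 give t6 = 0.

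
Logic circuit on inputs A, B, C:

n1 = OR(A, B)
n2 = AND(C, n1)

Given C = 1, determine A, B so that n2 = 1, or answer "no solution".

A=1 B=0

Check with C = 1 and A=1, B=0:
n1 = OR(A, B) = OR(1, 0) = 1
n2 = AND(C, n1) = AND(1, 1) = 1
So n2 = 1.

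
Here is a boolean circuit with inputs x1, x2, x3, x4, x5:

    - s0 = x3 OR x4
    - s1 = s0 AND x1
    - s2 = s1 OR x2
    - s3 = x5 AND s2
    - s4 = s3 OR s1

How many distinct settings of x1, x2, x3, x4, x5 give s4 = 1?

s4 = s3 OR s1 must be 1, so at least one of s3, s1 is 1.
Enumerating the 32 input combinations, 17 give s4 = 1 and 15 give s4 = 0.

17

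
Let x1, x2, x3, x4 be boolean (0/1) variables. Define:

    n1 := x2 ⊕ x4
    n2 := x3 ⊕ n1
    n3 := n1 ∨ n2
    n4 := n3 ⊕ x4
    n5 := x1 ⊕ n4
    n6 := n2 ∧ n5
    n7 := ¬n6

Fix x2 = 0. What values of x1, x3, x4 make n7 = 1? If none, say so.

n7 = ¬n6 must be 1, so n6 = 0.
Check with x2 = 0 and x1=0, x3=0, x4=0:
n1 = x2 ⊕ x4 = 0 ⊕ 0 = 0
n2 = x3 ⊕ n1 = 0 ⊕ 0 = 0
n3 = n1 ∨ n2 = 0 ∨ 0 = 0
n4 = n3 ⊕ x4 = 0 ⊕ 0 = 0
n5 = x1 ⊕ n4 = 0 ⊕ 0 = 0
n6 = n2 ∧ n5 = 0 ∧ 0 = 0
n7 = ¬n6 = ¬0 = 1
So n7 = 1.

x1=0, x3=0, x4=0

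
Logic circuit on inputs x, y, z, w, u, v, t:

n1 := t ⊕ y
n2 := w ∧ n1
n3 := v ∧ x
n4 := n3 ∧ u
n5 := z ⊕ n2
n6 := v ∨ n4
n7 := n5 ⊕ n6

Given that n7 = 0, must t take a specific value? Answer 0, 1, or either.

Both values of t occur among assignments with n7 = 0:
  t=0: x=0, y=0, z=0, w=0, u=0, v=0, t=0
  t=1: x=0, y=0, z=0, w=0, u=0, v=0, t=1

either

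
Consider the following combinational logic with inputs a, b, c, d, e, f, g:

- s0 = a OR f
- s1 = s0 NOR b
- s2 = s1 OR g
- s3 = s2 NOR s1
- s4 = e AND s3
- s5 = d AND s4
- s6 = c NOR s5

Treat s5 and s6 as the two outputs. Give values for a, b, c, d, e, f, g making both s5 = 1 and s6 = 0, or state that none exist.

Check with a=0, b=0, c=1, d=1, e=1, f=1, g=0:
s0 = a OR f = 0 OR 1 = 1
s1 = s0 NOR b = 1 NOR 0 = 0
s2 = s1 OR g = 0 OR 0 = 0
s3 = s2 NOR s1 = 0 NOR 0 = 1
s4 = e AND s3 = 1 AND 1 = 1
s5 = d AND s4 = 1 AND 1 = 1
s6 = c NOR s5 = 1 NOR 1 = 0
So s5 = 1 and s6 = 0.

a=0, b=0, c=1, d=1, e=1, f=1, g=0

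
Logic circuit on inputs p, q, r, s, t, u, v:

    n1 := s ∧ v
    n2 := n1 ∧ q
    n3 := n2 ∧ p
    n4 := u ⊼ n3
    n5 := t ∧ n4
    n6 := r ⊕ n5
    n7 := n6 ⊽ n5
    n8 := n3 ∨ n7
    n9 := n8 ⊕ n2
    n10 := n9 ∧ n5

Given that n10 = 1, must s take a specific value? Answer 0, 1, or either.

1

n10 = n9 ∧ n5 must be 1, so both n9 = 1 and n5 = 1.
n9 = n8 ⊕ n2 must be 1, so n8 and n2 differ.
Every assignment with n10 = 1 has s = 1; there are 4 such assignment(s).
  p=0, q=1, r=0, s=1, t=1, u=0, v=1
  p=0, q=1, r=0, s=1, t=1, u=1, v=1
  p=0, q=1, r=1, s=1, t=1, u=0, v=1
  p=0, q=1, r=1, s=1, t=1, u=1, v=1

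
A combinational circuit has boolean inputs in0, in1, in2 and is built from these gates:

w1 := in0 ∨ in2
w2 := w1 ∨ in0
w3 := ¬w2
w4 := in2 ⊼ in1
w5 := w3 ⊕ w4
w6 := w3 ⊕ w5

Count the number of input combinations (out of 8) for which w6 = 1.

6

w6 = w3 ⊕ w5 must be 1, so w3 and w5 differ.
Satisfying assignments:
  in0=0, in1=0, in2=0
  in0=0, in1=0, in2=1
  in0=0, in1=1, in2=0
  in0=1, in1=0, in2=0
  in0=1, in1=0, in2=1
  in0=1, in1=1, in2=0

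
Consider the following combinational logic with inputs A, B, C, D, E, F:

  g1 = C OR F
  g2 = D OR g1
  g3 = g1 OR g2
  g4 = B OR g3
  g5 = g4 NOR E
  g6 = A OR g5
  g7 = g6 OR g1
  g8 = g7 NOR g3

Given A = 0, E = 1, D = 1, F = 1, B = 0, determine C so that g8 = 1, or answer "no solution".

no solution exists

With A = 0, E = 1, D = 1, F = 1, B = 0 fixed, none of the 2 settings of C give g8 = 1.
For example, with C=0:
g1 = C OR F = 0 OR 1 = 1
g2 = D OR g1 = 1 OR 1 = 1
g3 = g1 OR g2 = 1 OR 1 = 1
g4 = B OR g3 = 0 OR 1 = 1
g5 = g4 NOR E = 1 NOR 1 = 0
g6 = A OR g5 = 0 OR 0 = 0
g7 = g6 OR g1 = 0 OR 1 = 1
g8 = g7 NOR g3 = 1 NOR 1 = 0
giving g8 = 0 ≠ 1.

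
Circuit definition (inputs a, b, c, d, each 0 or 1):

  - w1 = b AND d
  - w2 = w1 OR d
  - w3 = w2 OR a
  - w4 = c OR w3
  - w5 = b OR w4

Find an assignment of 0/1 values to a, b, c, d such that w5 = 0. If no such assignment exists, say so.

a=0, b=0, c=0, d=0

w5 = b OR w4 must be 0, so both b = 0 and w4 = 0.
w4 = c OR w3 must be 0, so both c = 0 and w3 = 0.
w3 = w2 OR a must be 0, so both w2 = 0 and a = 0.
Check with a=0, b=0, c=0, d=0:
w1 = b AND d = 0 AND 0 = 0
w2 = w1 OR d = 0 OR 0 = 0
w3 = w2 OR a = 0 OR 0 = 0
w4 = c OR w3 = 0 OR 0 = 0
w5 = b OR w4 = 0 OR 0 = 0
So w5 = 0 as required.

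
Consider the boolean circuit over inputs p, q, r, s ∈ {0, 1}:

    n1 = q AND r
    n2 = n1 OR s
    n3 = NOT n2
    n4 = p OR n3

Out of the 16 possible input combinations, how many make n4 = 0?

n4 = p OR n3 must be 0, so both p = 0 and n3 = 0.
Satisfying assignments:
  p=0, q=0, r=0, s=1
  p=0, q=0, r=1, s=1
  p=0, q=1, r=0, s=1
  p=0, q=1, r=1, s=0
  p=0, q=1, r=1, s=1

5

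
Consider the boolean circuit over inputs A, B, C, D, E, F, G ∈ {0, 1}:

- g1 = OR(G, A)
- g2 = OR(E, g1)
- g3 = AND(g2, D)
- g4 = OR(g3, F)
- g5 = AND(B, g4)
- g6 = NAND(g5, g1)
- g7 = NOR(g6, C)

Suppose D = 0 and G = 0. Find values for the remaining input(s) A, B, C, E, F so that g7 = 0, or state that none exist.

A=1, B=0, C=1, E=1, F=1

g7 = NOR(g6, C) must be 0, so at least one of g6, C is 1.
Check with D = 0 and G = 0 and A=1, B=0, C=1, E=1, F=1:
g1 = OR(G, A) = OR(0, 1) = 1
g2 = OR(E, g1) = OR(1, 1) = 1
g3 = AND(g2, D) = AND(1, 0) = 0
g4 = OR(g3, F) = OR(0, 1) = 1
g5 = AND(B, g4) = AND(0, 1) = 0
g6 = NAND(g5, g1) = NAND(0, 1) = 1
g7 = NOR(g6, C) = NOR(1, 1) = 0
So g7 = 0.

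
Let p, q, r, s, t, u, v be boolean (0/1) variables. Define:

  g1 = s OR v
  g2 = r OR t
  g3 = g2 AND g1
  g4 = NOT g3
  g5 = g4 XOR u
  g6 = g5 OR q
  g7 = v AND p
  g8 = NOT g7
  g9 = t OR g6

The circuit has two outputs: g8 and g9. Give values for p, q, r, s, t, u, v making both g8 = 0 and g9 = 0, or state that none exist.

p=1, q=0, r=0, s=1, t=0, u=1, v=1

Check with p=1, q=0, r=0, s=1, t=0, u=1, v=1:
g1 = s OR v = 1 OR 1 = 1
g2 = r OR t = 0 OR 0 = 0
g3 = g2 AND g1 = 0 AND 1 = 0
g4 = NOT g3 = NOT 0 = 1
g5 = g4 XOR u = 1 XOR 1 = 0
g6 = g5 OR q = 0 OR 0 = 0
g7 = v AND p = 1 AND 1 = 1
g8 = NOT g7 = NOT 1 = 0
g9 = t OR g6 = 0 OR 0 = 0
So g8 = 0 and g9 = 0.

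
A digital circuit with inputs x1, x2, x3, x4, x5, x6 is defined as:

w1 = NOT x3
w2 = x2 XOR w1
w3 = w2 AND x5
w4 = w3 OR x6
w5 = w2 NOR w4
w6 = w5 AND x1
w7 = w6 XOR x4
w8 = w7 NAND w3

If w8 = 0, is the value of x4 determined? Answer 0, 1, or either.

w8 = w7 NAND w3 must be 0, so both w7 = 1 and w3 = 1.
Every assignment with w8 = 0 has x4 = 1; there are 8 such assignment(s).

1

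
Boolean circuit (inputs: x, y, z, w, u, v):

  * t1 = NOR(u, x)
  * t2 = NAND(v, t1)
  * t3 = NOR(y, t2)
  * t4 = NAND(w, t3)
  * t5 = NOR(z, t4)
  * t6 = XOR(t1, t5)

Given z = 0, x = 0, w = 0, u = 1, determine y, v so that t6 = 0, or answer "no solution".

y=1 v=0

t6 = XOR(t1, t5) must be 0, so t1 and t5 are equal.
Check with z = 0, x = 0, w = 0, u = 1 and y=1, v=0:
t1 = NOR(u, x) = NOR(1, 0) = 0
t2 = NAND(v, t1) = NAND(0, 0) = 1
t3 = NOR(y, t2) = NOR(1, 1) = 0
t4 = NAND(w, t3) = NAND(0, 0) = 1
t5 = NOR(z, t4) = NOR(0, 1) = 0
t6 = XOR(t1, t5) = XOR(0, 0) = 0
So t6 = 0.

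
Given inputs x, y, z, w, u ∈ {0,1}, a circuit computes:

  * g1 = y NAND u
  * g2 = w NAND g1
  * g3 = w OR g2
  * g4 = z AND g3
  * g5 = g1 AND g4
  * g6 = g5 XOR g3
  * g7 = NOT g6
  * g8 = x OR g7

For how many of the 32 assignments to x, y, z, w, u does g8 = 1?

g8 = x OR g7 must be 1, so at least one of x, g7 is 1.
Enumerating the 32 input combinations, 22 give g8 = 1 and 10 give g8 = 0.

22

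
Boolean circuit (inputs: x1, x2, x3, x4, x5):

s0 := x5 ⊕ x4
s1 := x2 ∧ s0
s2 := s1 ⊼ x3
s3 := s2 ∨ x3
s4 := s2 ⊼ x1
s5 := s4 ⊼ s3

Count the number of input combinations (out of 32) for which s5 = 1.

s5 = s4 ⊼ s3 must be 1, so at least one of s4, s3 is 0.
Enumerating the 32 input combinations, 14 give s5 = 1 and 18 give s5 = 0.

14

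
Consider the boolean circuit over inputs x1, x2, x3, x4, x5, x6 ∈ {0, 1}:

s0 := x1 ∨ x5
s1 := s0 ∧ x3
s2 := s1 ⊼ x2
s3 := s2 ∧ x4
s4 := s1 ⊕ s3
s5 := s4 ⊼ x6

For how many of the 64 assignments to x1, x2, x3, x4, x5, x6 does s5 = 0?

19

s5 = s4 ⊼ x6 must be 0, so both s4 = 1 and x6 = 1.
Enumerating the 64 input combinations, 19 give s5 = 0 and 45 give s5 = 1.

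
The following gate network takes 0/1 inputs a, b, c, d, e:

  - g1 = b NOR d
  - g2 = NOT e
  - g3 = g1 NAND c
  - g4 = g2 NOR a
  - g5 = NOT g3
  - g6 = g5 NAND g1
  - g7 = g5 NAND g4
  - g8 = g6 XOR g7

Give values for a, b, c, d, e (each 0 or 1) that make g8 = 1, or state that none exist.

g8 = g6 XOR g7 must be 1, so g6 and g7 differ.
Check with a=1, b=0, c=1, d=0, e=0:
g1 = b NOR d = 0 NOR 0 = 1
g2 = NOT e = NOT 0 = 1
g3 = g1 NAND c = 1 NAND 1 = 0
g4 = g2 NOR a = 1 NOR 1 = 0
g5 = NOT g3 = NOT 0 = 1
g6 = g5 NAND g1 = 1 NAND 1 = 0
g7 = g5 NAND g4 = 1 NAND 0 = 1
g8 = g6 XOR g7 = 0 XOR 1 = 1
So g8 = 1 as required.

a=1, b=0, c=1, d=0, e=0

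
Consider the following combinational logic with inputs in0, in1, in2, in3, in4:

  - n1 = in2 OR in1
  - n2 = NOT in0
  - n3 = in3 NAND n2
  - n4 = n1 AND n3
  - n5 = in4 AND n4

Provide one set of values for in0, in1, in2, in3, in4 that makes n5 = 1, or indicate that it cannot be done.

in0=0, in1=0, in2=1, in3=0, in4=1

Check with in0=0, in1=0, in2=1, in3=0, in4=1:
n1 = in2 OR in1 = 1 OR 0 = 1
n2 = NOT in0 = NOT 0 = 1
n3 = in3 NAND n2 = 0 NAND 1 = 1
n4 = n1 AND n3 = 1 AND 1 = 1
n5 = in4 AND n4 = 1 AND 1 = 1
So n5 = 1 as required.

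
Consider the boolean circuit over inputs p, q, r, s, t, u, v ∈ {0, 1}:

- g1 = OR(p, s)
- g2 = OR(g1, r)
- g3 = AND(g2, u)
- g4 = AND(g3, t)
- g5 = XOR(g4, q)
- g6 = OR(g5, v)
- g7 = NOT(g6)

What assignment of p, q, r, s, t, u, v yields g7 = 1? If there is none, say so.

p=1 q=0 r=0 s=0 t=0 u=1 v=0

g7 = NOT(g6) must be 1, so g6 = 0.
g6 = OR(g5, v) must be 0, so both g5 = 0 and v = 0.
Check with p=1 q=0 r=0 s=0 t=0 u=1 v=0:
g1 = OR(p, s) = OR(1, 0) = 1
g2 = OR(g1, r) = OR(1, 0) = 1
g3 = AND(g2, u) = AND(1, 1) = 1
g4 = AND(g3, t) = AND(1, 0) = 0
g5 = XOR(g4, q) = XOR(0, 0) = 0
g6 = OR(g5, v) = OR(0, 0) = 0
g7 = NOT(g6) = NOT 0 = 1
So g7 = 1 as required.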